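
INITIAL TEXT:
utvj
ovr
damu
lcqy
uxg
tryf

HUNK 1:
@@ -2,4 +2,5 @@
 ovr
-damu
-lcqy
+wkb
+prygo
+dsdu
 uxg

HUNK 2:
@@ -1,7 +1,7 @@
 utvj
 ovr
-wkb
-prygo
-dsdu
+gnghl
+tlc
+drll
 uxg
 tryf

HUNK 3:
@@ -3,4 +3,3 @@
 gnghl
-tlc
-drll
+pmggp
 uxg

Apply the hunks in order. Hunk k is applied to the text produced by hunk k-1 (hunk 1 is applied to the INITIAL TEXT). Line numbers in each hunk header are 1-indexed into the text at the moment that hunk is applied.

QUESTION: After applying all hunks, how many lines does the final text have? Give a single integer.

Answer: 6

Derivation:
Hunk 1: at line 2 remove [damu,lcqy] add [wkb,prygo,dsdu] -> 7 lines: utvj ovr wkb prygo dsdu uxg tryf
Hunk 2: at line 1 remove [wkb,prygo,dsdu] add [gnghl,tlc,drll] -> 7 lines: utvj ovr gnghl tlc drll uxg tryf
Hunk 3: at line 3 remove [tlc,drll] add [pmggp] -> 6 lines: utvj ovr gnghl pmggp uxg tryf
Final line count: 6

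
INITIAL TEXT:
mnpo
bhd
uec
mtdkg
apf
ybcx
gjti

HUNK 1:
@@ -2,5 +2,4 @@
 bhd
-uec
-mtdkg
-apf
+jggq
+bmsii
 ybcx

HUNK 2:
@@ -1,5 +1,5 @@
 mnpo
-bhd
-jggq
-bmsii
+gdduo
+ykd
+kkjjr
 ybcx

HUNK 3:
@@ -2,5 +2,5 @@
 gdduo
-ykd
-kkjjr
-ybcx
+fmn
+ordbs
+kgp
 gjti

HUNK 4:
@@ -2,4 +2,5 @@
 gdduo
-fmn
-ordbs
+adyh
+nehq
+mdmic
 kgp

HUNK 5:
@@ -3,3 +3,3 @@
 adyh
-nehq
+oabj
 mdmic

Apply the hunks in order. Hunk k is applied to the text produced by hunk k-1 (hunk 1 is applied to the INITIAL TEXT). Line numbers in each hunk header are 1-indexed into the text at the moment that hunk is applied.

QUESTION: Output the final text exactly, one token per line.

Hunk 1: at line 2 remove [uec,mtdkg,apf] add [jggq,bmsii] -> 6 lines: mnpo bhd jggq bmsii ybcx gjti
Hunk 2: at line 1 remove [bhd,jggq,bmsii] add [gdduo,ykd,kkjjr] -> 6 lines: mnpo gdduo ykd kkjjr ybcx gjti
Hunk 3: at line 2 remove [ykd,kkjjr,ybcx] add [fmn,ordbs,kgp] -> 6 lines: mnpo gdduo fmn ordbs kgp gjti
Hunk 4: at line 2 remove [fmn,ordbs] add [adyh,nehq,mdmic] -> 7 lines: mnpo gdduo adyh nehq mdmic kgp gjti
Hunk 5: at line 3 remove [nehq] add [oabj] -> 7 lines: mnpo gdduo adyh oabj mdmic kgp gjti

Answer: mnpo
gdduo
adyh
oabj
mdmic
kgp
gjti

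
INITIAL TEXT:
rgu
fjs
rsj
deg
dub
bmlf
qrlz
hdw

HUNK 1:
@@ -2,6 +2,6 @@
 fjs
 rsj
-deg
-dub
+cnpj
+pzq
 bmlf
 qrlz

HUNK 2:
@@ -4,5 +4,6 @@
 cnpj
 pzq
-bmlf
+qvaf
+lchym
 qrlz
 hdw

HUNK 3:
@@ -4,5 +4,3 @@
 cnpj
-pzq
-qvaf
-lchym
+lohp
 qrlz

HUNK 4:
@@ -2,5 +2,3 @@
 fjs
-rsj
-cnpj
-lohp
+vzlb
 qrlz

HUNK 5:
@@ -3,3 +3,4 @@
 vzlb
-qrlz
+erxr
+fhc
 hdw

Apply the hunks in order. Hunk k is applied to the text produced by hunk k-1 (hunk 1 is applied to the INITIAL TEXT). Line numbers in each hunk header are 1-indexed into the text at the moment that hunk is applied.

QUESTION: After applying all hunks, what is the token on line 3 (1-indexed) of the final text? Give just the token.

Hunk 1: at line 2 remove [deg,dub] add [cnpj,pzq] -> 8 lines: rgu fjs rsj cnpj pzq bmlf qrlz hdw
Hunk 2: at line 4 remove [bmlf] add [qvaf,lchym] -> 9 lines: rgu fjs rsj cnpj pzq qvaf lchym qrlz hdw
Hunk 3: at line 4 remove [pzq,qvaf,lchym] add [lohp] -> 7 lines: rgu fjs rsj cnpj lohp qrlz hdw
Hunk 4: at line 2 remove [rsj,cnpj,lohp] add [vzlb] -> 5 lines: rgu fjs vzlb qrlz hdw
Hunk 5: at line 3 remove [qrlz] add [erxr,fhc] -> 6 lines: rgu fjs vzlb erxr fhc hdw
Final line 3: vzlb

Answer: vzlb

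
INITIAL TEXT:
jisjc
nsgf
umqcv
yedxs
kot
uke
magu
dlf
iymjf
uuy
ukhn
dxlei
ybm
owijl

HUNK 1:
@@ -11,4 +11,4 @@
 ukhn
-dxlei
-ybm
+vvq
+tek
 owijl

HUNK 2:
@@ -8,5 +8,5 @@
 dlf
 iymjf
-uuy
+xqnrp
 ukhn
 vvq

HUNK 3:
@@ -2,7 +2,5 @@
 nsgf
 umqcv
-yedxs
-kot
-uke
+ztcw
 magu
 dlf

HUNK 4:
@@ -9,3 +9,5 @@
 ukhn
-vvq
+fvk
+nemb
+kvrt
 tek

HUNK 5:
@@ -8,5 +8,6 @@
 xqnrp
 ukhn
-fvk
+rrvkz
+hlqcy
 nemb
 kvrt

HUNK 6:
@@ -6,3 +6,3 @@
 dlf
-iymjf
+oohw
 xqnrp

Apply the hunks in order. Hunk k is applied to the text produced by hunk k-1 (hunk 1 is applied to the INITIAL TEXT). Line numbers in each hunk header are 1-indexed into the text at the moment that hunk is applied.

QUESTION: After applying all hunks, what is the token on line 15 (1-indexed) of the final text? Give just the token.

Answer: owijl

Derivation:
Hunk 1: at line 11 remove [dxlei,ybm] add [vvq,tek] -> 14 lines: jisjc nsgf umqcv yedxs kot uke magu dlf iymjf uuy ukhn vvq tek owijl
Hunk 2: at line 8 remove [uuy] add [xqnrp] -> 14 lines: jisjc nsgf umqcv yedxs kot uke magu dlf iymjf xqnrp ukhn vvq tek owijl
Hunk 3: at line 2 remove [yedxs,kot,uke] add [ztcw] -> 12 lines: jisjc nsgf umqcv ztcw magu dlf iymjf xqnrp ukhn vvq tek owijl
Hunk 4: at line 9 remove [vvq] add [fvk,nemb,kvrt] -> 14 lines: jisjc nsgf umqcv ztcw magu dlf iymjf xqnrp ukhn fvk nemb kvrt tek owijl
Hunk 5: at line 8 remove [fvk] add [rrvkz,hlqcy] -> 15 lines: jisjc nsgf umqcv ztcw magu dlf iymjf xqnrp ukhn rrvkz hlqcy nemb kvrt tek owijl
Hunk 6: at line 6 remove [iymjf] add [oohw] -> 15 lines: jisjc nsgf umqcv ztcw magu dlf oohw xqnrp ukhn rrvkz hlqcy nemb kvrt tek owijl
Final line 15: owijl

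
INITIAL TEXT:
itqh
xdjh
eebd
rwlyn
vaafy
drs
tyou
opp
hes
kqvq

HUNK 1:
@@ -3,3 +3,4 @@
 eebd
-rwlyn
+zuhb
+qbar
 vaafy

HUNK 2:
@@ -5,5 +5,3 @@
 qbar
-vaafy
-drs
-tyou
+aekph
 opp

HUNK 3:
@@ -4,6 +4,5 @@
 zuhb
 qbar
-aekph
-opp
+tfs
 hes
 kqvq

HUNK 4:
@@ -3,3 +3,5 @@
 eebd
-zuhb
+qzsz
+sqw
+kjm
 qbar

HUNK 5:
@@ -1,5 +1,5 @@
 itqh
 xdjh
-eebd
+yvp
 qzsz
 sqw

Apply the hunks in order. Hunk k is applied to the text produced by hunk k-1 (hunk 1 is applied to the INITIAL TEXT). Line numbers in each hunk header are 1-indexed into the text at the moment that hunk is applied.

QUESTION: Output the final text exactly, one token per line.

Hunk 1: at line 3 remove [rwlyn] add [zuhb,qbar] -> 11 lines: itqh xdjh eebd zuhb qbar vaafy drs tyou opp hes kqvq
Hunk 2: at line 5 remove [vaafy,drs,tyou] add [aekph] -> 9 lines: itqh xdjh eebd zuhb qbar aekph opp hes kqvq
Hunk 3: at line 4 remove [aekph,opp] add [tfs] -> 8 lines: itqh xdjh eebd zuhb qbar tfs hes kqvq
Hunk 4: at line 3 remove [zuhb] add [qzsz,sqw,kjm] -> 10 lines: itqh xdjh eebd qzsz sqw kjm qbar tfs hes kqvq
Hunk 5: at line 1 remove [eebd] add [yvp] -> 10 lines: itqh xdjh yvp qzsz sqw kjm qbar tfs hes kqvq

Answer: itqh
xdjh
yvp
qzsz
sqw
kjm
qbar
tfs
hes
kqvq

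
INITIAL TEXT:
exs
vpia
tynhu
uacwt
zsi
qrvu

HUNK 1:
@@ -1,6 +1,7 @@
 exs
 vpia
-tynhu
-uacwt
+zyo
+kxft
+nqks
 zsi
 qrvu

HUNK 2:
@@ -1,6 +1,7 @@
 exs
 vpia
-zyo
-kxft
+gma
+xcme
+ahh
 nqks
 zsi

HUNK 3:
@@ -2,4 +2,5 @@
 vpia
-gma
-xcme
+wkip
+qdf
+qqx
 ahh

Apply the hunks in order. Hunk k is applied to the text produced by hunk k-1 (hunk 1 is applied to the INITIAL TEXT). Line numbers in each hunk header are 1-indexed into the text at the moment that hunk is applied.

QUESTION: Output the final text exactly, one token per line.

Answer: exs
vpia
wkip
qdf
qqx
ahh
nqks
zsi
qrvu

Derivation:
Hunk 1: at line 1 remove [tynhu,uacwt] add [zyo,kxft,nqks] -> 7 lines: exs vpia zyo kxft nqks zsi qrvu
Hunk 2: at line 1 remove [zyo,kxft] add [gma,xcme,ahh] -> 8 lines: exs vpia gma xcme ahh nqks zsi qrvu
Hunk 3: at line 2 remove [gma,xcme] add [wkip,qdf,qqx] -> 9 lines: exs vpia wkip qdf qqx ahh nqks zsi qrvu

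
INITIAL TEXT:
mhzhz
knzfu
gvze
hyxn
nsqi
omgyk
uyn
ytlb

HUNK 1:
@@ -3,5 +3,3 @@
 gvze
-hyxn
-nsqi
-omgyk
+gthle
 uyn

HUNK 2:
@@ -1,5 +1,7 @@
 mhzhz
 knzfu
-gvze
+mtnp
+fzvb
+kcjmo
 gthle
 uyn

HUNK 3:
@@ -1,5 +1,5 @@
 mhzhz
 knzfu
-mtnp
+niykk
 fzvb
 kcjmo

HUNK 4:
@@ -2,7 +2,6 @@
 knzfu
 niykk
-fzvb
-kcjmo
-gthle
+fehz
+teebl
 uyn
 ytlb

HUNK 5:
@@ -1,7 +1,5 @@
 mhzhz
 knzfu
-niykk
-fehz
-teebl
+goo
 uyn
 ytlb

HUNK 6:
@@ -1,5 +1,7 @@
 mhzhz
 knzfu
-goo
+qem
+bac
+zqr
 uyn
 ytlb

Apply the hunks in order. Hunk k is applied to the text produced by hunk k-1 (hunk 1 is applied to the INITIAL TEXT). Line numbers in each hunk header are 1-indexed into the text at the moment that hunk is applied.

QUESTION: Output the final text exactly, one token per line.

Hunk 1: at line 3 remove [hyxn,nsqi,omgyk] add [gthle] -> 6 lines: mhzhz knzfu gvze gthle uyn ytlb
Hunk 2: at line 1 remove [gvze] add [mtnp,fzvb,kcjmo] -> 8 lines: mhzhz knzfu mtnp fzvb kcjmo gthle uyn ytlb
Hunk 3: at line 1 remove [mtnp] add [niykk] -> 8 lines: mhzhz knzfu niykk fzvb kcjmo gthle uyn ytlb
Hunk 4: at line 2 remove [fzvb,kcjmo,gthle] add [fehz,teebl] -> 7 lines: mhzhz knzfu niykk fehz teebl uyn ytlb
Hunk 5: at line 1 remove [niykk,fehz,teebl] add [goo] -> 5 lines: mhzhz knzfu goo uyn ytlb
Hunk 6: at line 1 remove [goo] add [qem,bac,zqr] -> 7 lines: mhzhz knzfu qem bac zqr uyn ytlb

Answer: mhzhz
knzfu
qem
bac
zqr
uyn
ytlb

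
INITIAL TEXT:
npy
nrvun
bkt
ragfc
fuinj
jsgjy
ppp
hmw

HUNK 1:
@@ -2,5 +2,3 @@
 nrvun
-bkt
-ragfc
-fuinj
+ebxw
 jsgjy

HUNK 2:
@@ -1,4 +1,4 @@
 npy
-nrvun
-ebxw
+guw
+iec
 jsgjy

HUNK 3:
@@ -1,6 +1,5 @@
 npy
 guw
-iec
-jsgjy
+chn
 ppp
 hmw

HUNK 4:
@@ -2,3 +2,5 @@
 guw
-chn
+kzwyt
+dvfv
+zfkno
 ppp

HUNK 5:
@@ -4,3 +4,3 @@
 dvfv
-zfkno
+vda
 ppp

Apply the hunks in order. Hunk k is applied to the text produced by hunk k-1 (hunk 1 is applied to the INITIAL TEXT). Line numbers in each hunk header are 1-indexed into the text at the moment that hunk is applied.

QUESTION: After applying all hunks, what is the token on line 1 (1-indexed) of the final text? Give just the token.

Hunk 1: at line 2 remove [bkt,ragfc,fuinj] add [ebxw] -> 6 lines: npy nrvun ebxw jsgjy ppp hmw
Hunk 2: at line 1 remove [nrvun,ebxw] add [guw,iec] -> 6 lines: npy guw iec jsgjy ppp hmw
Hunk 3: at line 1 remove [iec,jsgjy] add [chn] -> 5 lines: npy guw chn ppp hmw
Hunk 4: at line 2 remove [chn] add [kzwyt,dvfv,zfkno] -> 7 lines: npy guw kzwyt dvfv zfkno ppp hmw
Hunk 5: at line 4 remove [zfkno] add [vda] -> 7 lines: npy guw kzwyt dvfv vda ppp hmw
Final line 1: npy

Answer: npy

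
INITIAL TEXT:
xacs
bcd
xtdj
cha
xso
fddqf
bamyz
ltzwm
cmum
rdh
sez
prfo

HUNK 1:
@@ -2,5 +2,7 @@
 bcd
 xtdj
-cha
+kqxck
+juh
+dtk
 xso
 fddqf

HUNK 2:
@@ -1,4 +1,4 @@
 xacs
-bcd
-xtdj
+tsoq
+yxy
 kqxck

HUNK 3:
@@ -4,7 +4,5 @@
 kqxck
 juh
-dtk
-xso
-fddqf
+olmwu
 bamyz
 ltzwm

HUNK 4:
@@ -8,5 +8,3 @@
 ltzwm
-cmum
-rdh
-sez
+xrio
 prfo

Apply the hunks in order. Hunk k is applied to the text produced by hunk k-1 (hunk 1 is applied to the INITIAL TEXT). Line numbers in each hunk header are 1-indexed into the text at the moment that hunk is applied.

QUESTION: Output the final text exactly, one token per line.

Hunk 1: at line 2 remove [cha] add [kqxck,juh,dtk] -> 14 lines: xacs bcd xtdj kqxck juh dtk xso fddqf bamyz ltzwm cmum rdh sez prfo
Hunk 2: at line 1 remove [bcd,xtdj] add [tsoq,yxy] -> 14 lines: xacs tsoq yxy kqxck juh dtk xso fddqf bamyz ltzwm cmum rdh sez prfo
Hunk 3: at line 4 remove [dtk,xso,fddqf] add [olmwu] -> 12 lines: xacs tsoq yxy kqxck juh olmwu bamyz ltzwm cmum rdh sez prfo
Hunk 4: at line 8 remove [cmum,rdh,sez] add [xrio] -> 10 lines: xacs tsoq yxy kqxck juh olmwu bamyz ltzwm xrio prfo

Answer: xacs
tsoq
yxy
kqxck
juh
olmwu
bamyz
ltzwm
xrio
prfo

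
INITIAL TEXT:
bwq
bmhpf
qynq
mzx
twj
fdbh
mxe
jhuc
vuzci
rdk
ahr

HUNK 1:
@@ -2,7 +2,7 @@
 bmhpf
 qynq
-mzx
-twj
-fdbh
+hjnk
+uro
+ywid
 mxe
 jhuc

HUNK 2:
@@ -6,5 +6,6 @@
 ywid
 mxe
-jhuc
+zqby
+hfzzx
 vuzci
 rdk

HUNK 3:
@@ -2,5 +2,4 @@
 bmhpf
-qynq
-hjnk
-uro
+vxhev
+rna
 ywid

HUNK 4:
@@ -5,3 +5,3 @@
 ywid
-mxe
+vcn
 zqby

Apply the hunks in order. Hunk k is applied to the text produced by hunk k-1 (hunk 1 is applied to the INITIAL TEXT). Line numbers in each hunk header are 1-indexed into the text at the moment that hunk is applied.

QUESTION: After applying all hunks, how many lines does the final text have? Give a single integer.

Answer: 11

Derivation:
Hunk 1: at line 2 remove [mzx,twj,fdbh] add [hjnk,uro,ywid] -> 11 lines: bwq bmhpf qynq hjnk uro ywid mxe jhuc vuzci rdk ahr
Hunk 2: at line 6 remove [jhuc] add [zqby,hfzzx] -> 12 lines: bwq bmhpf qynq hjnk uro ywid mxe zqby hfzzx vuzci rdk ahr
Hunk 3: at line 2 remove [qynq,hjnk,uro] add [vxhev,rna] -> 11 lines: bwq bmhpf vxhev rna ywid mxe zqby hfzzx vuzci rdk ahr
Hunk 4: at line 5 remove [mxe] add [vcn] -> 11 lines: bwq bmhpf vxhev rna ywid vcn zqby hfzzx vuzci rdk ahr
Final line count: 11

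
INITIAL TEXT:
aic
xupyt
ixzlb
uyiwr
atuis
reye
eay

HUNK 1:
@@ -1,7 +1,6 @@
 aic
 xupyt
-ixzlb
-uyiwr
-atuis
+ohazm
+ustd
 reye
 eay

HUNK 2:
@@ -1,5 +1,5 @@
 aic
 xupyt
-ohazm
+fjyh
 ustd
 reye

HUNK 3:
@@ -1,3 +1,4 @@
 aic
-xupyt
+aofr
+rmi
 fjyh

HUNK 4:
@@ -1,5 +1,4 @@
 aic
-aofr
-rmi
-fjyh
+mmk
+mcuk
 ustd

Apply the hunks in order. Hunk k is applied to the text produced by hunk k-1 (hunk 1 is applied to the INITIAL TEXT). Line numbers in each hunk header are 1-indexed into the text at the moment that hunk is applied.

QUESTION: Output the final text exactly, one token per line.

Answer: aic
mmk
mcuk
ustd
reye
eay

Derivation:
Hunk 1: at line 1 remove [ixzlb,uyiwr,atuis] add [ohazm,ustd] -> 6 lines: aic xupyt ohazm ustd reye eay
Hunk 2: at line 1 remove [ohazm] add [fjyh] -> 6 lines: aic xupyt fjyh ustd reye eay
Hunk 3: at line 1 remove [xupyt] add [aofr,rmi] -> 7 lines: aic aofr rmi fjyh ustd reye eay
Hunk 4: at line 1 remove [aofr,rmi,fjyh] add [mmk,mcuk] -> 6 lines: aic mmk mcuk ustd reye eay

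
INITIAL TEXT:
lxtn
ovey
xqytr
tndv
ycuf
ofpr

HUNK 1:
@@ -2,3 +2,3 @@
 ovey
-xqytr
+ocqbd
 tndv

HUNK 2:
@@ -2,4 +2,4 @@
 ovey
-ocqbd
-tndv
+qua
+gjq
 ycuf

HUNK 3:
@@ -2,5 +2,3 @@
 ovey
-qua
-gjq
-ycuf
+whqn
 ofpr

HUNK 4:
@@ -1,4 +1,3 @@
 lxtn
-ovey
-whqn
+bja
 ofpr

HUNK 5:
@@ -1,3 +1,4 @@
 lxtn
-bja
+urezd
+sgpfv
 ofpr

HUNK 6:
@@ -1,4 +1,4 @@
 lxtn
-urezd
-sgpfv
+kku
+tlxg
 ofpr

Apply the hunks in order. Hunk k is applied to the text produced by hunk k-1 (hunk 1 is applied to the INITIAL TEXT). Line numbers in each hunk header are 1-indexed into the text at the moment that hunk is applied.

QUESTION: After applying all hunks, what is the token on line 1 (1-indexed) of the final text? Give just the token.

Answer: lxtn

Derivation:
Hunk 1: at line 2 remove [xqytr] add [ocqbd] -> 6 lines: lxtn ovey ocqbd tndv ycuf ofpr
Hunk 2: at line 2 remove [ocqbd,tndv] add [qua,gjq] -> 6 lines: lxtn ovey qua gjq ycuf ofpr
Hunk 3: at line 2 remove [qua,gjq,ycuf] add [whqn] -> 4 lines: lxtn ovey whqn ofpr
Hunk 4: at line 1 remove [ovey,whqn] add [bja] -> 3 lines: lxtn bja ofpr
Hunk 5: at line 1 remove [bja] add [urezd,sgpfv] -> 4 lines: lxtn urezd sgpfv ofpr
Hunk 6: at line 1 remove [urezd,sgpfv] add [kku,tlxg] -> 4 lines: lxtn kku tlxg ofpr
Final line 1: lxtn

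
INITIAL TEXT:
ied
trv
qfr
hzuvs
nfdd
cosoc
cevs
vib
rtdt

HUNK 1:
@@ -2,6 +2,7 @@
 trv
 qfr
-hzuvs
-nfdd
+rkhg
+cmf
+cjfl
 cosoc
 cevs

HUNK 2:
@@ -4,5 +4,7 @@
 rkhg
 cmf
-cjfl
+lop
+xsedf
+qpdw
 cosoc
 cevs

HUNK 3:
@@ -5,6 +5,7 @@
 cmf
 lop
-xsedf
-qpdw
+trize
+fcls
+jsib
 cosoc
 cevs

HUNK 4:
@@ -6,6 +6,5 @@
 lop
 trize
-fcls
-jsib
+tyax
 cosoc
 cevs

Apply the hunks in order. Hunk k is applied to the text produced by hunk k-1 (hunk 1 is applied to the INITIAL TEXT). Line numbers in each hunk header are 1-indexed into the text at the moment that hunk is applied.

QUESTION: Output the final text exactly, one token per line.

Answer: ied
trv
qfr
rkhg
cmf
lop
trize
tyax
cosoc
cevs
vib
rtdt

Derivation:
Hunk 1: at line 2 remove [hzuvs,nfdd] add [rkhg,cmf,cjfl] -> 10 lines: ied trv qfr rkhg cmf cjfl cosoc cevs vib rtdt
Hunk 2: at line 4 remove [cjfl] add [lop,xsedf,qpdw] -> 12 lines: ied trv qfr rkhg cmf lop xsedf qpdw cosoc cevs vib rtdt
Hunk 3: at line 5 remove [xsedf,qpdw] add [trize,fcls,jsib] -> 13 lines: ied trv qfr rkhg cmf lop trize fcls jsib cosoc cevs vib rtdt
Hunk 4: at line 6 remove [fcls,jsib] add [tyax] -> 12 lines: ied trv qfr rkhg cmf lop trize tyax cosoc cevs vib rtdt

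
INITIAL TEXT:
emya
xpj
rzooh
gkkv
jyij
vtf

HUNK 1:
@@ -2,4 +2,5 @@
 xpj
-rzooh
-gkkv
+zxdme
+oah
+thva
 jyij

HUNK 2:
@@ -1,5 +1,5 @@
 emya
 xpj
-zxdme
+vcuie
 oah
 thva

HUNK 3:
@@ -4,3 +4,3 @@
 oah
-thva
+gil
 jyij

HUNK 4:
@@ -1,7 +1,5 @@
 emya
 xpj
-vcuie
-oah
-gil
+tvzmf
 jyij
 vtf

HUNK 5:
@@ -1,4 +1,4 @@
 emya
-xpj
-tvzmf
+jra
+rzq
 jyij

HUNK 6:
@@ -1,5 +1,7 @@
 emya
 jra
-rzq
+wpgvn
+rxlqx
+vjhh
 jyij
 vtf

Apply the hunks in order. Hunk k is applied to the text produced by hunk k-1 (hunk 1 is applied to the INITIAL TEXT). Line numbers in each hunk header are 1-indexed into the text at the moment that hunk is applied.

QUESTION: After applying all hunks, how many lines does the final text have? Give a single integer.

Hunk 1: at line 2 remove [rzooh,gkkv] add [zxdme,oah,thva] -> 7 lines: emya xpj zxdme oah thva jyij vtf
Hunk 2: at line 1 remove [zxdme] add [vcuie] -> 7 lines: emya xpj vcuie oah thva jyij vtf
Hunk 3: at line 4 remove [thva] add [gil] -> 7 lines: emya xpj vcuie oah gil jyij vtf
Hunk 4: at line 1 remove [vcuie,oah,gil] add [tvzmf] -> 5 lines: emya xpj tvzmf jyij vtf
Hunk 5: at line 1 remove [xpj,tvzmf] add [jra,rzq] -> 5 lines: emya jra rzq jyij vtf
Hunk 6: at line 1 remove [rzq] add [wpgvn,rxlqx,vjhh] -> 7 lines: emya jra wpgvn rxlqx vjhh jyij vtf
Final line count: 7

Answer: 7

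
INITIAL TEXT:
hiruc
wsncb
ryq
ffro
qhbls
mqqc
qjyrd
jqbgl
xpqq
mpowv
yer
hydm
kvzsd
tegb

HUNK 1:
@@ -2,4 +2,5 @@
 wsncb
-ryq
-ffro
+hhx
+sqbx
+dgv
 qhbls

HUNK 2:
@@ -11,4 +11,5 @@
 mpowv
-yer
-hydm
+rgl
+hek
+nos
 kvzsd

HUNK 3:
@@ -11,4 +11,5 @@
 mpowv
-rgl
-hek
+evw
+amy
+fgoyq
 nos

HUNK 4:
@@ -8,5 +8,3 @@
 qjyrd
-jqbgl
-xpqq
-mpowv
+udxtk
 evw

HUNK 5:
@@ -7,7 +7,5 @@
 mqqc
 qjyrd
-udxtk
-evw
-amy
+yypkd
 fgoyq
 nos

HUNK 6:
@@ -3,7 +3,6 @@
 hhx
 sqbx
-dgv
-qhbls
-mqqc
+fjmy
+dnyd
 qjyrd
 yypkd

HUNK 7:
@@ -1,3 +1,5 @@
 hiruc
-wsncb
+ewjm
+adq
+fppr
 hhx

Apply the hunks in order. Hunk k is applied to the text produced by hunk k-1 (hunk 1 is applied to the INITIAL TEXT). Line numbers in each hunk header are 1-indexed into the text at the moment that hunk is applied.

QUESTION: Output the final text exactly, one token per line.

Hunk 1: at line 2 remove [ryq,ffro] add [hhx,sqbx,dgv] -> 15 lines: hiruc wsncb hhx sqbx dgv qhbls mqqc qjyrd jqbgl xpqq mpowv yer hydm kvzsd tegb
Hunk 2: at line 11 remove [yer,hydm] add [rgl,hek,nos] -> 16 lines: hiruc wsncb hhx sqbx dgv qhbls mqqc qjyrd jqbgl xpqq mpowv rgl hek nos kvzsd tegb
Hunk 3: at line 11 remove [rgl,hek] add [evw,amy,fgoyq] -> 17 lines: hiruc wsncb hhx sqbx dgv qhbls mqqc qjyrd jqbgl xpqq mpowv evw amy fgoyq nos kvzsd tegb
Hunk 4: at line 8 remove [jqbgl,xpqq,mpowv] add [udxtk] -> 15 lines: hiruc wsncb hhx sqbx dgv qhbls mqqc qjyrd udxtk evw amy fgoyq nos kvzsd tegb
Hunk 5: at line 7 remove [udxtk,evw,amy] add [yypkd] -> 13 lines: hiruc wsncb hhx sqbx dgv qhbls mqqc qjyrd yypkd fgoyq nos kvzsd tegb
Hunk 6: at line 3 remove [dgv,qhbls,mqqc] add [fjmy,dnyd] -> 12 lines: hiruc wsncb hhx sqbx fjmy dnyd qjyrd yypkd fgoyq nos kvzsd tegb
Hunk 7: at line 1 remove [wsncb] add [ewjm,adq,fppr] -> 14 lines: hiruc ewjm adq fppr hhx sqbx fjmy dnyd qjyrd yypkd fgoyq nos kvzsd tegb

Answer: hiruc
ewjm
adq
fppr
hhx
sqbx
fjmy
dnyd
qjyrd
yypkd
fgoyq
nos
kvzsd
tegb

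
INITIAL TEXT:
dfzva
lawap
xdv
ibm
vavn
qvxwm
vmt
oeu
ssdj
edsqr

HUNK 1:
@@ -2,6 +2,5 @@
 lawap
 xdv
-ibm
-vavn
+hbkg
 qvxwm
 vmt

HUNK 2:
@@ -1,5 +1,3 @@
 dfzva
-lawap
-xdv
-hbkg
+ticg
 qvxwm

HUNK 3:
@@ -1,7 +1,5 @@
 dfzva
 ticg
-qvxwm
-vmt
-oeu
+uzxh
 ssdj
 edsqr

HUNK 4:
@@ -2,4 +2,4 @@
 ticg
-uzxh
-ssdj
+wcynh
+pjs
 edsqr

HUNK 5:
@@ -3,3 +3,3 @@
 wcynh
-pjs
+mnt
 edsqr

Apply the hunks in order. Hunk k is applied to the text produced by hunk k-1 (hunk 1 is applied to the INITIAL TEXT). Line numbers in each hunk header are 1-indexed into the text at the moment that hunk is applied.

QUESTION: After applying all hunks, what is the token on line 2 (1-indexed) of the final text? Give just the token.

Answer: ticg

Derivation:
Hunk 1: at line 2 remove [ibm,vavn] add [hbkg] -> 9 lines: dfzva lawap xdv hbkg qvxwm vmt oeu ssdj edsqr
Hunk 2: at line 1 remove [lawap,xdv,hbkg] add [ticg] -> 7 lines: dfzva ticg qvxwm vmt oeu ssdj edsqr
Hunk 3: at line 1 remove [qvxwm,vmt,oeu] add [uzxh] -> 5 lines: dfzva ticg uzxh ssdj edsqr
Hunk 4: at line 2 remove [uzxh,ssdj] add [wcynh,pjs] -> 5 lines: dfzva ticg wcynh pjs edsqr
Hunk 5: at line 3 remove [pjs] add [mnt] -> 5 lines: dfzva ticg wcynh mnt edsqr
Final line 2: ticg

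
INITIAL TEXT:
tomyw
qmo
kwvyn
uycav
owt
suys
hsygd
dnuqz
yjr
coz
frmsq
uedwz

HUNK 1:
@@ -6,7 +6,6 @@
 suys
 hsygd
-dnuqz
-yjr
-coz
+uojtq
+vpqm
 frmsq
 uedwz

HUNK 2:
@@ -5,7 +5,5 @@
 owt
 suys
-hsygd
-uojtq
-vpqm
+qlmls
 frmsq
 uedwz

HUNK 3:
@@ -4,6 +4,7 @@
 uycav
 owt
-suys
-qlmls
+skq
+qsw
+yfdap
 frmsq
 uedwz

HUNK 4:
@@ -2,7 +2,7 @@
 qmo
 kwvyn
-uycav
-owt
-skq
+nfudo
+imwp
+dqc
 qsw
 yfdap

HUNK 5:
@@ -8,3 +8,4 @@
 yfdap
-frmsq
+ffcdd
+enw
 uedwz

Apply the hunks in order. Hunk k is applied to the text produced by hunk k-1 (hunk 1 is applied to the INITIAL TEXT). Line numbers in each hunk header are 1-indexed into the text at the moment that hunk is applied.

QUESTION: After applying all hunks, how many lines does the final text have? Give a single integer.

Hunk 1: at line 6 remove [dnuqz,yjr,coz] add [uojtq,vpqm] -> 11 lines: tomyw qmo kwvyn uycav owt suys hsygd uojtq vpqm frmsq uedwz
Hunk 2: at line 5 remove [hsygd,uojtq,vpqm] add [qlmls] -> 9 lines: tomyw qmo kwvyn uycav owt suys qlmls frmsq uedwz
Hunk 3: at line 4 remove [suys,qlmls] add [skq,qsw,yfdap] -> 10 lines: tomyw qmo kwvyn uycav owt skq qsw yfdap frmsq uedwz
Hunk 4: at line 2 remove [uycav,owt,skq] add [nfudo,imwp,dqc] -> 10 lines: tomyw qmo kwvyn nfudo imwp dqc qsw yfdap frmsq uedwz
Hunk 5: at line 8 remove [frmsq] add [ffcdd,enw] -> 11 lines: tomyw qmo kwvyn nfudo imwp dqc qsw yfdap ffcdd enw uedwz
Final line count: 11

Answer: 11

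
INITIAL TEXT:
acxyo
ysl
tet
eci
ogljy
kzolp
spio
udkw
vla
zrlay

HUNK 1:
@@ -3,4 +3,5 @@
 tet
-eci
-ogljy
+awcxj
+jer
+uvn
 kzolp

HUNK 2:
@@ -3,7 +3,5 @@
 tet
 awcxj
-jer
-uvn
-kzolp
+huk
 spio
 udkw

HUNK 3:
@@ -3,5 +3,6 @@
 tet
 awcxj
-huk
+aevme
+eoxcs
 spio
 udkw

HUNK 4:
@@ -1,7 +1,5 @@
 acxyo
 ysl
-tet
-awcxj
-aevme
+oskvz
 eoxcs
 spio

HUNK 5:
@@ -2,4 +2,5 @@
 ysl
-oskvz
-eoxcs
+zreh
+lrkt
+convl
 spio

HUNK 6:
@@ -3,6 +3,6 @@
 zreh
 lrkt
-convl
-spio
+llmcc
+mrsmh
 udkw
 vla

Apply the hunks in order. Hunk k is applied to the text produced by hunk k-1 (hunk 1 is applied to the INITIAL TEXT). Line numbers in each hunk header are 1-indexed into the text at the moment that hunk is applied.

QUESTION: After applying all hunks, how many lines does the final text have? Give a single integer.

Answer: 9

Derivation:
Hunk 1: at line 3 remove [eci,ogljy] add [awcxj,jer,uvn] -> 11 lines: acxyo ysl tet awcxj jer uvn kzolp spio udkw vla zrlay
Hunk 2: at line 3 remove [jer,uvn,kzolp] add [huk] -> 9 lines: acxyo ysl tet awcxj huk spio udkw vla zrlay
Hunk 3: at line 3 remove [huk] add [aevme,eoxcs] -> 10 lines: acxyo ysl tet awcxj aevme eoxcs spio udkw vla zrlay
Hunk 4: at line 1 remove [tet,awcxj,aevme] add [oskvz] -> 8 lines: acxyo ysl oskvz eoxcs spio udkw vla zrlay
Hunk 5: at line 2 remove [oskvz,eoxcs] add [zreh,lrkt,convl] -> 9 lines: acxyo ysl zreh lrkt convl spio udkw vla zrlay
Hunk 6: at line 3 remove [convl,spio] add [llmcc,mrsmh] -> 9 lines: acxyo ysl zreh lrkt llmcc mrsmh udkw vla zrlay
Final line count: 9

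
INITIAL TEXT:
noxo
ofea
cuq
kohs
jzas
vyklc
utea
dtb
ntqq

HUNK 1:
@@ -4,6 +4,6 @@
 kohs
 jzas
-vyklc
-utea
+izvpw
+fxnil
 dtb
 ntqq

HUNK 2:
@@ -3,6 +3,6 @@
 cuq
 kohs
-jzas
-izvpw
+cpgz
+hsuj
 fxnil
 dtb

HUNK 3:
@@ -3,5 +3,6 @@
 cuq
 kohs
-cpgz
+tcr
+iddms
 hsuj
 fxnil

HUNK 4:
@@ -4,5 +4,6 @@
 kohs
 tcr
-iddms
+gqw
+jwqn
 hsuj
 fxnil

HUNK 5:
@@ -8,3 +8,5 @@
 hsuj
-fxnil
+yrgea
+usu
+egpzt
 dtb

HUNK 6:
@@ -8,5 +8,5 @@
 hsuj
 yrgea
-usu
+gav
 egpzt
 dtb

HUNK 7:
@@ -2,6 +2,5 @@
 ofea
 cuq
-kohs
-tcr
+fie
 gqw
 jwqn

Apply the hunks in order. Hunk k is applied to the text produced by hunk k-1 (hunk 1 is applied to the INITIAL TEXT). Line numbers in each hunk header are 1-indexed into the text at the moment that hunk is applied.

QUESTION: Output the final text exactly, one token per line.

Answer: noxo
ofea
cuq
fie
gqw
jwqn
hsuj
yrgea
gav
egpzt
dtb
ntqq

Derivation:
Hunk 1: at line 4 remove [vyklc,utea] add [izvpw,fxnil] -> 9 lines: noxo ofea cuq kohs jzas izvpw fxnil dtb ntqq
Hunk 2: at line 3 remove [jzas,izvpw] add [cpgz,hsuj] -> 9 lines: noxo ofea cuq kohs cpgz hsuj fxnil dtb ntqq
Hunk 3: at line 3 remove [cpgz] add [tcr,iddms] -> 10 lines: noxo ofea cuq kohs tcr iddms hsuj fxnil dtb ntqq
Hunk 4: at line 4 remove [iddms] add [gqw,jwqn] -> 11 lines: noxo ofea cuq kohs tcr gqw jwqn hsuj fxnil dtb ntqq
Hunk 5: at line 8 remove [fxnil] add [yrgea,usu,egpzt] -> 13 lines: noxo ofea cuq kohs tcr gqw jwqn hsuj yrgea usu egpzt dtb ntqq
Hunk 6: at line 8 remove [usu] add [gav] -> 13 lines: noxo ofea cuq kohs tcr gqw jwqn hsuj yrgea gav egpzt dtb ntqq
Hunk 7: at line 2 remove [kohs,tcr] add [fie] -> 12 lines: noxo ofea cuq fie gqw jwqn hsuj yrgea gav egpzt dtb ntqq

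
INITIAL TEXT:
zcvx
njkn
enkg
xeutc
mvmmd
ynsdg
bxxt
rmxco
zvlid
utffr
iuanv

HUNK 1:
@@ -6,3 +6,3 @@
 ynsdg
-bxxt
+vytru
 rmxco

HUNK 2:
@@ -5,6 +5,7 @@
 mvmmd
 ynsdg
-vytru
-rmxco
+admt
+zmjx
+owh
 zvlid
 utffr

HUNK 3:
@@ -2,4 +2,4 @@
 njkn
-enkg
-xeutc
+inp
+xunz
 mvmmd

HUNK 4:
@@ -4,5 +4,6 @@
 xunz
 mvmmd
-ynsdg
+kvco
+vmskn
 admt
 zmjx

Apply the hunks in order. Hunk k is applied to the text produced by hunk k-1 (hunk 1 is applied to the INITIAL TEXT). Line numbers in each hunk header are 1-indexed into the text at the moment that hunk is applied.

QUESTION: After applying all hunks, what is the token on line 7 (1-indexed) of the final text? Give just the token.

Answer: vmskn

Derivation:
Hunk 1: at line 6 remove [bxxt] add [vytru] -> 11 lines: zcvx njkn enkg xeutc mvmmd ynsdg vytru rmxco zvlid utffr iuanv
Hunk 2: at line 5 remove [vytru,rmxco] add [admt,zmjx,owh] -> 12 lines: zcvx njkn enkg xeutc mvmmd ynsdg admt zmjx owh zvlid utffr iuanv
Hunk 3: at line 2 remove [enkg,xeutc] add [inp,xunz] -> 12 lines: zcvx njkn inp xunz mvmmd ynsdg admt zmjx owh zvlid utffr iuanv
Hunk 4: at line 4 remove [ynsdg] add [kvco,vmskn] -> 13 lines: zcvx njkn inp xunz mvmmd kvco vmskn admt zmjx owh zvlid utffr iuanv
Final line 7: vmskn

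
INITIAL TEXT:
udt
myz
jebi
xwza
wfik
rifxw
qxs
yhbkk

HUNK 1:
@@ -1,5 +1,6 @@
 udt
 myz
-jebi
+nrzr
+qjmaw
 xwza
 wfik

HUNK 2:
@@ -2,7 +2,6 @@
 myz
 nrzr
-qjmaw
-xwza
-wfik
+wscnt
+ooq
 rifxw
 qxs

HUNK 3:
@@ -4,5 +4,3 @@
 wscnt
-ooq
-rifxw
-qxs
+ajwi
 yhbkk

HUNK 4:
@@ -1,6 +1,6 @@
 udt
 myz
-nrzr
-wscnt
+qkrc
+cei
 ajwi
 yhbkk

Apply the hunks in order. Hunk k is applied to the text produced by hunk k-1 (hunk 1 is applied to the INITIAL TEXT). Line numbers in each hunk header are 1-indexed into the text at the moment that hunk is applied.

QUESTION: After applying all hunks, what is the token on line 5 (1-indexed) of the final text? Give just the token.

Hunk 1: at line 1 remove [jebi] add [nrzr,qjmaw] -> 9 lines: udt myz nrzr qjmaw xwza wfik rifxw qxs yhbkk
Hunk 2: at line 2 remove [qjmaw,xwza,wfik] add [wscnt,ooq] -> 8 lines: udt myz nrzr wscnt ooq rifxw qxs yhbkk
Hunk 3: at line 4 remove [ooq,rifxw,qxs] add [ajwi] -> 6 lines: udt myz nrzr wscnt ajwi yhbkk
Hunk 4: at line 1 remove [nrzr,wscnt] add [qkrc,cei] -> 6 lines: udt myz qkrc cei ajwi yhbkk
Final line 5: ajwi

Answer: ajwi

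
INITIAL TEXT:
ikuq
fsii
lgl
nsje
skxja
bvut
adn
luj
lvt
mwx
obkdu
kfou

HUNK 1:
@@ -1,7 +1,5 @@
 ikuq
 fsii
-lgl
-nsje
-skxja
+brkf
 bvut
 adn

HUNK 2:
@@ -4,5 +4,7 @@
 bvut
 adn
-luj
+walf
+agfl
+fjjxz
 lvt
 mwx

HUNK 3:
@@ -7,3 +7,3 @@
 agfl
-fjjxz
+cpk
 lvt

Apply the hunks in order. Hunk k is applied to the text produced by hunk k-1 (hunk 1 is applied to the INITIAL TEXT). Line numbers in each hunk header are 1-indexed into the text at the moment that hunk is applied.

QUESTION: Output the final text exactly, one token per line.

Answer: ikuq
fsii
brkf
bvut
adn
walf
agfl
cpk
lvt
mwx
obkdu
kfou

Derivation:
Hunk 1: at line 1 remove [lgl,nsje,skxja] add [brkf] -> 10 lines: ikuq fsii brkf bvut adn luj lvt mwx obkdu kfou
Hunk 2: at line 4 remove [luj] add [walf,agfl,fjjxz] -> 12 lines: ikuq fsii brkf bvut adn walf agfl fjjxz lvt mwx obkdu kfou
Hunk 3: at line 7 remove [fjjxz] add [cpk] -> 12 lines: ikuq fsii brkf bvut adn walf agfl cpk lvt mwx obkdu kfou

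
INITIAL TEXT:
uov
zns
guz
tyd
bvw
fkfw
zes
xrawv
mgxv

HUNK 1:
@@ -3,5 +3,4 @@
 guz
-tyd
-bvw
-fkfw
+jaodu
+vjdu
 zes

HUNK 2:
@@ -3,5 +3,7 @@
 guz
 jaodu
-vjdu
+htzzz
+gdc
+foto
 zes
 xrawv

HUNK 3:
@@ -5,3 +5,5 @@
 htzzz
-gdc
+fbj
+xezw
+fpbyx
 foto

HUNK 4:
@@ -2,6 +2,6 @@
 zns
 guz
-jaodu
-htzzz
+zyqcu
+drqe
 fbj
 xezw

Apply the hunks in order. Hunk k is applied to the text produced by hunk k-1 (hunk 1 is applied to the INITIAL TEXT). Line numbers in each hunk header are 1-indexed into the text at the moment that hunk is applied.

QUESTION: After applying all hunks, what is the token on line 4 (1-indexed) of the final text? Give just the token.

Answer: zyqcu

Derivation:
Hunk 1: at line 3 remove [tyd,bvw,fkfw] add [jaodu,vjdu] -> 8 lines: uov zns guz jaodu vjdu zes xrawv mgxv
Hunk 2: at line 3 remove [vjdu] add [htzzz,gdc,foto] -> 10 lines: uov zns guz jaodu htzzz gdc foto zes xrawv mgxv
Hunk 3: at line 5 remove [gdc] add [fbj,xezw,fpbyx] -> 12 lines: uov zns guz jaodu htzzz fbj xezw fpbyx foto zes xrawv mgxv
Hunk 4: at line 2 remove [jaodu,htzzz] add [zyqcu,drqe] -> 12 lines: uov zns guz zyqcu drqe fbj xezw fpbyx foto zes xrawv mgxv
Final line 4: zyqcu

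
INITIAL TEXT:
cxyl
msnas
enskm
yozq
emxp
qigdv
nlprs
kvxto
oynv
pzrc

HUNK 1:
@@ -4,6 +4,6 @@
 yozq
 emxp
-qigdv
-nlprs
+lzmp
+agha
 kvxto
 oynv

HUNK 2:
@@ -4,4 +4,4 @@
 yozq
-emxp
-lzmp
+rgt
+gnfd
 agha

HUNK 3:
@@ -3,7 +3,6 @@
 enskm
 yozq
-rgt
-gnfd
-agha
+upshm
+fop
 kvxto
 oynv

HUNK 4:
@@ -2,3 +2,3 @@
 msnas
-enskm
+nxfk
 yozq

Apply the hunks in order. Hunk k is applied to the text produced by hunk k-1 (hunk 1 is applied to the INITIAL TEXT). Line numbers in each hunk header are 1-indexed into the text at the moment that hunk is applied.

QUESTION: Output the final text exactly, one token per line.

Answer: cxyl
msnas
nxfk
yozq
upshm
fop
kvxto
oynv
pzrc

Derivation:
Hunk 1: at line 4 remove [qigdv,nlprs] add [lzmp,agha] -> 10 lines: cxyl msnas enskm yozq emxp lzmp agha kvxto oynv pzrc
Hunk 2: at line 4 remove [emxp,lzmp] add [rgt,gnfd] -> 10 lines: cxyl msnas enskm yozq rgt gnfd agha kvxto oynv pzrc
Hunk 3: at line 3 remove [rgt,gnfd,agha] add [upshm,fop] -> 9 lines: cxyl msnas enskm yozq upshm fop kvxto oynv pzrc
Hunk 4: at line 2 remove [enskm] add [nxfk] -> 9 lines: cxyl msnas nxfk yozq upshm fop kvxto oynv pzrc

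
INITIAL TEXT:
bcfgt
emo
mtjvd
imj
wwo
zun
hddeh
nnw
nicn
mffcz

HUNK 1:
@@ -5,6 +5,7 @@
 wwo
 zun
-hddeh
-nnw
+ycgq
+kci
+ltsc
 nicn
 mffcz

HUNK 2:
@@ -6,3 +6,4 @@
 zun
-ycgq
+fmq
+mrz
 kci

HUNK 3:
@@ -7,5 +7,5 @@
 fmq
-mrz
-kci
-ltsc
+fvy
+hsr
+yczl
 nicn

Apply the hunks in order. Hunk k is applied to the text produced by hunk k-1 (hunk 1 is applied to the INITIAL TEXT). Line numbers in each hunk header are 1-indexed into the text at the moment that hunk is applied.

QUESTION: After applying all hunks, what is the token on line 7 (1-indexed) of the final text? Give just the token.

Answer: fmq

Derivation:
Hunk 1: at line 5 remove [hddeh,nnw] add [ycgq,kci,ltsc] -> 11 lines: bcfgt emo mtjvd imj wwo zun ycgq kci ltsc nicn mffcz
Hunk 2: at line 6 remove [ycgq] add [fmq,mrz] -> 12 lines: bcfgt emo mtjvd imj wwo zun fmq mrz kci ltsc nicn mffcz
Hunk 3: at line 7 remove [mrz,kci,ltsc] add [fvy,hsr,yczl] -> 12 lines: bcfgt emo mtjvd imj wwo zun fmq fvy hsr yczl nicn mffcz
Final line 7: fmq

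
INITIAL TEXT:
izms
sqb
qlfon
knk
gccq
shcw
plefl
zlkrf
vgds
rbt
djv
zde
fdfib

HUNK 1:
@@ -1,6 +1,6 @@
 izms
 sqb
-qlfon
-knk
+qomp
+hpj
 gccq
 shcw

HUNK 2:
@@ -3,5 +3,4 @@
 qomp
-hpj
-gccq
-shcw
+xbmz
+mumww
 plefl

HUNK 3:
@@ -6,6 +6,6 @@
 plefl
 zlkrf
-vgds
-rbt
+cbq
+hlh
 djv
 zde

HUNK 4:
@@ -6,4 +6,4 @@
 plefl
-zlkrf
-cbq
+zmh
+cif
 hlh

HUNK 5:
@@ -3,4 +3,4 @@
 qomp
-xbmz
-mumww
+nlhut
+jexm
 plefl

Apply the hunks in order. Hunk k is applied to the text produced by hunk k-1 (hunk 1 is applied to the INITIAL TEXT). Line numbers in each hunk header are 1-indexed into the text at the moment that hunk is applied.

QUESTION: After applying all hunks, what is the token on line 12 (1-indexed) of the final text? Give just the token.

Answer: fdfib

Derivation:
Hunk 1: at line 1 remove [qlfon,knk] add [qomp,hpj] -> 13 lines: izms sqb qomp hpj gccq shcw plefl zlkrf vgds rbt djv zde fdfib
Hunk 2: at line 3 remove [hpj,gccq,shcw] add [xbmz,mumww] -> 12 lines: izms sqb qomp xbmz mumww plefl zlkrf vgds rbt djv zde fdfib
Hunk 3: at line 6 remove [vgds,rbt] add [cbq,hlh] -> 12 lines: izms sqb qomp xbmz mumww plefl zlkrf cbq hlh djv zde fdfib
Hunk 4: at line 6 remove [zlkrf,cbq] add [zmh,cif] -> 12 lines: izms sqb qomp xbmz mumww plefl zmh cif hlh djv zde fdfib
Hunk 5: at line 3 remove [xbmz,mumww] add [nlhut,jexm] -> 12 lines: izms sqb qomp nlhut jexm plefl zmh cif hlh djv zde fdfib
Final line 12: fdfib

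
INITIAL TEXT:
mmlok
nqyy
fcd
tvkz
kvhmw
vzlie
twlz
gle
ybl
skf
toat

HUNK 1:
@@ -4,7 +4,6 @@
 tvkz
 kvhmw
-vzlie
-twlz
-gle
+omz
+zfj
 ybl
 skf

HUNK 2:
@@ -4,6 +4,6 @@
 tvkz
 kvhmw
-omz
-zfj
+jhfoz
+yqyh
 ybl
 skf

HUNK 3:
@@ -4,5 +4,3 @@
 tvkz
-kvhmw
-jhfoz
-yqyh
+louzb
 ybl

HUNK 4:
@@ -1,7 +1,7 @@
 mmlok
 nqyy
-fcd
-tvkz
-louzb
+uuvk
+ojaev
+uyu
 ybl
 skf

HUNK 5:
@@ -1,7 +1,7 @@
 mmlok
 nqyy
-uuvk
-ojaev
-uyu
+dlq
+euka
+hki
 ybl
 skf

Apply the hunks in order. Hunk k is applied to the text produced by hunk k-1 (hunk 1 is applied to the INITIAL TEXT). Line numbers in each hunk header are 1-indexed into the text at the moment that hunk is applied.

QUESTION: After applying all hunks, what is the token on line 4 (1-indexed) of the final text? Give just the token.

Answer: euka

Derivation:
Hunk 1: at line 4 remove [vzlie,twlz,gle] add [omz,zfj] -> 10 lines: mmlok nqyy fcd tvkz kvhmw omz zfj ybl skf toat
Hunk 2: at line 4 remove [omz,zfj] add [jhfoz,yqyh] -> 10 lines: mmlok nqyy fcd tvkz kvhmw jhfoz yqyh ybl skf toat
Hunk 3: at line 4 remove [kvhmw,jhfoz,yqyh] add [louzb] -> 8 lines: mmlok nqyy fcd tvkz louzb ybl skf toat
Hunk 4: at line 1 remove [fcd,tvkz,louzb] add [uuvk,ojaev,uyu] -> 8 lines: mmlok nqyy uuvk ojaev uyu ybl skf toat
Hunk 5: at line 1 remove [uuvk,ojaev,uyu] add [dlq,euka,hki] -> 8 lines: mmlok nqyy dlq euka hki ybl skf toat
Final line 4: euka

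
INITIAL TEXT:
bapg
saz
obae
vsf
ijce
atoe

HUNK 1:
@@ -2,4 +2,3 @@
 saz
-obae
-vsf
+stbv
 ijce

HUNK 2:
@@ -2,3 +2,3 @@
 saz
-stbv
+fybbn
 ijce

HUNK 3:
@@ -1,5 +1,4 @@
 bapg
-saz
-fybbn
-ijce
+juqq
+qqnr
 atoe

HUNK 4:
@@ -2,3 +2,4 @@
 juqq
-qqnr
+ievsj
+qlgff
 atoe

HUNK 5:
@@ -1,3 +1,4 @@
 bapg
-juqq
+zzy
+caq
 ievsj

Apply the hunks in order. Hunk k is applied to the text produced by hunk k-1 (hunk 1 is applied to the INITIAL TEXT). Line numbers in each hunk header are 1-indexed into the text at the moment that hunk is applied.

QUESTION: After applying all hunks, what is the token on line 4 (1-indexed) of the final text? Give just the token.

Hunk 1: at line 2 remove [obae,vsf] add [stbv] -> 5 lines: bapg saz stbv ijce atoe
Hunk 2: at line 2 remove [stbv] add [fybbn] -> 5 lines: bapg saz fybbn ijce atoe
Hunk 3: at line 1 remove [saz,fybbn,ijce] add [juqq,qqnr] -> 4 lines: bapg juqq qqnr atoe
Hunk 4: at line 2 remove [qqnr] add [ievsj,qlgff] -> 5 lines: bapg juqq ievsj qlgff atoe
Hunk 5: at line 1 remove [juqq] add [zzy,caq] -> 6 lines: bapg zzy caq ievsj qlgff atoe
Final line 4: ievsj

Answer: ievsj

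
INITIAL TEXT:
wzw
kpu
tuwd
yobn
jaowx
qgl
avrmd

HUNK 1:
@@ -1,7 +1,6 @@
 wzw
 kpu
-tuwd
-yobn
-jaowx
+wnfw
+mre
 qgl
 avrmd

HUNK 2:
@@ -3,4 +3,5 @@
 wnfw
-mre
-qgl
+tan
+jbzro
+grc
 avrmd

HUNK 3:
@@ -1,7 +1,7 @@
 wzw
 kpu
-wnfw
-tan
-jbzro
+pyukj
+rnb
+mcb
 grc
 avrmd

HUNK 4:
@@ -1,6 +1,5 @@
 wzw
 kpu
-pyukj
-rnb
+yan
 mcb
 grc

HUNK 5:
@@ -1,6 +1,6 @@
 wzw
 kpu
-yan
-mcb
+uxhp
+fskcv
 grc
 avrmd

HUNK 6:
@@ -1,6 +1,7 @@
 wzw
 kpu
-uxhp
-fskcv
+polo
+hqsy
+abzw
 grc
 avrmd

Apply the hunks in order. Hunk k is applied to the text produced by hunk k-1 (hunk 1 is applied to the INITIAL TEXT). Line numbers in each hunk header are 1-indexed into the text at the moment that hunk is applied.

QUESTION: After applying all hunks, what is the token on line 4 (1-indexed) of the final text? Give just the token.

Hunk 1: at line 1 remove [tuwd,yobn,jaowx] add [wnfw,mre] -> 6 lines: wzw kpu wnfw mre qgl avrmd
Hunk 2: at line 3 remove [mre,qgl] add [tan,jbzro,grc] -> 7 lines: wzw kpu wnfw tan jbzro grc avrmd
Hunk 3: at line 1 remove [wnfw,tan,jbzro] add [pyukj,rnb,mcb] -> 7 lines: wzw kpu pyukj rnb mcb grc avrmd
Hunk 4: at line 1 remove [pyukj,rnb] add [yan] -> 6 lines: wzw kpu yan mcb grc avrmd
Hunk 5: at line 1 remove [yan,mcb] add [uxhp,fskcv] -> 6 lines: wzw kpu uxhp fskcv grc avrmd
Hunk 6: at line 1 remove [uxhp,fskcv] add [polo,hqsy,abzw] -> 7 lines: wzw kpu polo hqsy abzw grc avrmd
Final line 4: hqsy

Answer: hqsy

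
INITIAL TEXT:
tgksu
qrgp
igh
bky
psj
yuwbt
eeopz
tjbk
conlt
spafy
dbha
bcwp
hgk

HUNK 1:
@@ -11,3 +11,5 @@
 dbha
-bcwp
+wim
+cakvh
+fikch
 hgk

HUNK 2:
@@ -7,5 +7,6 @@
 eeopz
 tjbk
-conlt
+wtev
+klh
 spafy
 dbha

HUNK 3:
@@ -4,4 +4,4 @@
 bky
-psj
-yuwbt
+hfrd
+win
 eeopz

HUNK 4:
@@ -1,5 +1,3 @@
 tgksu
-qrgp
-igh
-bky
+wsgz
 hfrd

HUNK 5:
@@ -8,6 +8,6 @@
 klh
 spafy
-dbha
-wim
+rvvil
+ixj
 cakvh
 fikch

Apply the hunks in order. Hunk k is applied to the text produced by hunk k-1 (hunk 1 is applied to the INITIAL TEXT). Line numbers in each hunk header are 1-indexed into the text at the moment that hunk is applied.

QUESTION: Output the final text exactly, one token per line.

Hunk 1: at line 11 remove [bcwp] add [wim,cakvh,fikch] -> 15 lines: tgksu qrgp igh bky psj yuwbt eeopz tjbk conlt spafy dbha wim cakvh fikch hgk
Hunk 2: at line 7 remove [conlt] add [wtev,klh] -> 16 lines: tgksu qrgp igh bky psj yuwbt eeopz tjbk wtev klh spafy dbha wim cakvh fikch hgk
Hunk 3: at line 4 remove [psj,yuwbt] add [hfrd,win] -> 16 lines: tgksu qrgp igh bky hfrd win eeopz tjbk wtev klh spafy dbha wim cakvh fikch hgk
Hunk 4: at line 1 remove [qrgp,igh,bky] add [wsgz] -> 14 lines: tgksu wsgz hfrd win eeopz tjbk wtev klh spafy dbha wim cakvh fikch hgk
Hunk 5: at line 8 remove [dbha,wim] add [rvvil,ixj] -> 14 lines: tgksu wsgz hfrd win eeopz tjbk wtev klh spafy rvvil ixj cakvh fikch hgk

Answer: tgksu
wsgz
hfrd
win
eeopz
tjbk
wtev
klh
spafy
rvvil
ixj
cakvh
fikch
hgk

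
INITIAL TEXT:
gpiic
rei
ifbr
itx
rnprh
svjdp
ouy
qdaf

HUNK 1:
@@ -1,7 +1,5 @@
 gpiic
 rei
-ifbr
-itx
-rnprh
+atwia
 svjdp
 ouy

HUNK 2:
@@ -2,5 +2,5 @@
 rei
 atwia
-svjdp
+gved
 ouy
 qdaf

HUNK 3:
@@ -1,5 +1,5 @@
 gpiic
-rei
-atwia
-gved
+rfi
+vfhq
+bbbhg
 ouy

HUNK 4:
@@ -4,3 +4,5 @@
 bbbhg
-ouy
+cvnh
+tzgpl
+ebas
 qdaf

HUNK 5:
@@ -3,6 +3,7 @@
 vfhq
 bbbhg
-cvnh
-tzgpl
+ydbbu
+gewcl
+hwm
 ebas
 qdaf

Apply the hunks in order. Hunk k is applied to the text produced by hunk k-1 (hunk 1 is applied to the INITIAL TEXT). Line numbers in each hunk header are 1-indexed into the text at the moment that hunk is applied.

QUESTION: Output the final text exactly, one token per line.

Answer: gpiic
rfi
vfhq
bbbhg
ydbbu
gewcl
hwm
ebas
qdaf

Derivation:
Hunk 1: at line 1 remove [ifbr,itx,rnprh] add [atwia] -> 6 lines: gpiic rei atwia svjdp ouy qdaf
Hunk 2: at line 2 remove [svjdp] add [gved] -> 6 lines: gpiic rei atwia gved ouy qdaf
Hunk 3: at line 1 remove [rei,atwia,gved] add [rfi,vfhq,bbbhg] -> 6 lines: gpiic rfi vfhq bbbhg ouy qdaf
Hunk 4: at line 4 remove [ouy] add [cvnh,tzgpl,ebas] -> 8 lines: gpiic rfi vfhq bbbhg cvnh tzgpl ebas qdaf
Hunk 5: at line 3 remove [cvnh,tzgpl] add [ydbbu,gewcl,hwm] -> 9 lines: gpiic rfi vfhq bbbhg ydbbu gewcl hwm ebas qdaf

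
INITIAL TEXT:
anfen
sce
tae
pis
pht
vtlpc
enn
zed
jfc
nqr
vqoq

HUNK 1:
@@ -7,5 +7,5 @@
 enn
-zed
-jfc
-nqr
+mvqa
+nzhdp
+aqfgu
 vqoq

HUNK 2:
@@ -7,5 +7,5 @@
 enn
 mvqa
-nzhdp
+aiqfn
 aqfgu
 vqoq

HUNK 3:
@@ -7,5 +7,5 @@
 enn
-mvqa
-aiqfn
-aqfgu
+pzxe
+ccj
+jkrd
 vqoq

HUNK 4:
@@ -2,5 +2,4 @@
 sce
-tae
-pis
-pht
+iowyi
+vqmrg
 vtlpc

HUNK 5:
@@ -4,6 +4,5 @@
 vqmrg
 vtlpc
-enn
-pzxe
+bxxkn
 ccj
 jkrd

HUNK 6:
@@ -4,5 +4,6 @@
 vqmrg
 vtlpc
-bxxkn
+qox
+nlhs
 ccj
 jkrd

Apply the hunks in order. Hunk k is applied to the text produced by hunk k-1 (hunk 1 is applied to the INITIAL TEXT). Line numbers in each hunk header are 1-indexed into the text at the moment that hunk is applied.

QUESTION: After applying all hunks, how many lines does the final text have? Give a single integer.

Answer: 10

Derivation:
Hunk 1: at line 7 remove [zed,jfc,nqr] add [mvqa,nzhdp,aqfgu] -> 11 lines: anfen sce tae pis pht vtlpc enn mvqa nzhdp aqfgu vqoq
Hunk 2: at line 7 remove [nzhdp] add [aiqfn] -> 11 lines: anfen sce tae pis pht vtlpc enn mvqa aiqfn aqfgu vqoq
Hunk 3: at line 7 remove [mvqa,aiqfn,aqfgu] add [pzxe,ccj,jkrd] -> 11 lines: anfen sce tae pis pht vtlpc enn pzxe ccj jkrd vqoq
Hunk 4: at line 2 remove [tae,pis,pht] add [iowyi,vqmrg] -> 10 lines: anfen sce iowyi vqmrg vtlpc enn pzxe ccj jkrd vqoq
Hunk 5: at line 4 remove [enn,pzxe] add [bxxkn] -> 9 lines: anfen sce iowyi vqmrg vtlpc bxxkn ccj jkrd vqoq
Hunk 6: at line 4 remove [bxxkn] add [qox,nlhs] -> 10 lines: anfen sce iowyi vqmrg vtlpc qox nlhs ccj jkrd vqoq
Final line count: 10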